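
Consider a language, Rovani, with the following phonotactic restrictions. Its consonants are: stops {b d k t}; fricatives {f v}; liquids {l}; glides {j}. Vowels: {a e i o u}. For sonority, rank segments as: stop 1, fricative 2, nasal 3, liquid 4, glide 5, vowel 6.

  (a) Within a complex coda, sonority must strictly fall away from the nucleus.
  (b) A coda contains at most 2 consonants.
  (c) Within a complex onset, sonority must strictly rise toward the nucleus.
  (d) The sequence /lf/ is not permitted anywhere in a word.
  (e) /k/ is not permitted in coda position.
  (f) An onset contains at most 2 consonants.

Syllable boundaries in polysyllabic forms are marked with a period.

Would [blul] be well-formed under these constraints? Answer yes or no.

yes

[blul] — σ1 onset /bl/ (1→4 rises), coda /l/ ok → well-formed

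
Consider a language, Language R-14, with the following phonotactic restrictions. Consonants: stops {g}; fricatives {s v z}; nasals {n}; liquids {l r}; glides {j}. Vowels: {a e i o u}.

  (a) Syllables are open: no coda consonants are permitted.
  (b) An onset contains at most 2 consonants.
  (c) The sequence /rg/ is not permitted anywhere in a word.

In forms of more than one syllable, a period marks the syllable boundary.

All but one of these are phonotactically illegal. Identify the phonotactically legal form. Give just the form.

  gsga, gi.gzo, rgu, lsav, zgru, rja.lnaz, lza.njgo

gi.gzo

gsga — violates constraint (b): syllable 1 onset /gsg/ has 3 consonants (> 2) → phonotactically illegal
gi.gzo — σ1 onset /g/, coda /∅/ ok; σ2 onset /gz/ (2C), coda /∅/ ok → phonotactically legal
rgu — violates constraint (c): contains banned sequence /rg/ → phonotactically illegal
lsav — violates constraint (a): syllable 1 coda /v/ has 1 consonant (> 0) → phonotactically illegal
zgru — violates constraint (b): syllable 1 onset /zgr/ has 3 consonants (> 2) → phonotactically illegal
rja.lnaz — violates constraint (a): syllable 2 coda /z/ has 1 consonant (> 0) → phonotactically illegal
lza.njgo — violates constraint (b): syllable 2 onset /njg/ has 3 consonants (> 2) → phonotactically illegal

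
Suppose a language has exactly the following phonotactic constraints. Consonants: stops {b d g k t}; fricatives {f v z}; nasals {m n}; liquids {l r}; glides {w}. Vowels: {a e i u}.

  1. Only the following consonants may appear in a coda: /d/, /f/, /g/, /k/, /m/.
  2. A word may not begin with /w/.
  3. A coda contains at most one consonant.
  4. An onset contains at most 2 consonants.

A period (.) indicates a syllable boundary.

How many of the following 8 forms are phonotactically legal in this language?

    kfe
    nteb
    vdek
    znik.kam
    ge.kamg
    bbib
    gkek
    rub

kfe — σ1 onset /kf/ (2C), coda /∅/ ok → phonotactically legal
nteb — violates constraint 1: syllable 1 coda contains /b/, which is not a licensed coda consonant → phonotactically illegal
vdek — σ1 onset /vd/ (2C), coda /k/ ok → phonotactically legal
znik.kam — σ1 onset /zn/ (2C), coda /k/ ok; σ2 onset /k/, coda /m/ ok → phonotactically legal
ge.kamg — violates constraint 3: syllable 2 coda /mg/ has 2 consonants (> 1) → phonotactically illegal
bbib — violates constraint 1: syllable 1 coda contains /b/, which is not a licensed coda consonant → phonotactically illegal
gkek — σ1 onset /gk/ (2C), coda /k/ ok → phonotactically legal
rub — violates constraint 1: syllable 1 coda contains /b/, which is not a licensed coda consonant → phonotactically illegal
Phonotactically legal: kfe, vdek, znik.kam, gkek → 4.

4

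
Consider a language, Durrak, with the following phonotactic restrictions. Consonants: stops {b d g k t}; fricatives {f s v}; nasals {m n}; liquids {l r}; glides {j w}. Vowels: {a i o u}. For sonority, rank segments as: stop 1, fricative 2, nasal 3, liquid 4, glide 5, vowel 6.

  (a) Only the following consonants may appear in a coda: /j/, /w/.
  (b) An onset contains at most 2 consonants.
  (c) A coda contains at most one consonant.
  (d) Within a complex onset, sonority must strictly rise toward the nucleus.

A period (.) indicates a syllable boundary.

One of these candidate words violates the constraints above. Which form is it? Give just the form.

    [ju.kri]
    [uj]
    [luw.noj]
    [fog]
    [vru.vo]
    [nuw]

[ju.kri] — σ1 onset /j/, coda /∅/ ok; σ2 onset /kr/ (1→4 rises), coda /∅/ ok → well-formed
[uj] — σ1 onset /∅/, coda /j/ ok → well-formed
[luw.noj] — σ1 onset /l/, coda /w/ ok; σ2 onset /n/, coda /j/ ok → well-formed
[fog] — violates constraint (a): syllable 1 coda contains /g/, which is not a licensed coda consonant → ill-formed
[vru.vo] — σ1 onset /vr/ (2→4 rises), coda /∅/ ok; σ2 onset /v/, coda /∅/ ok → well-formed
[nuw] — σ1 onset /n/, coda /w/ ok → well-formed

[fog]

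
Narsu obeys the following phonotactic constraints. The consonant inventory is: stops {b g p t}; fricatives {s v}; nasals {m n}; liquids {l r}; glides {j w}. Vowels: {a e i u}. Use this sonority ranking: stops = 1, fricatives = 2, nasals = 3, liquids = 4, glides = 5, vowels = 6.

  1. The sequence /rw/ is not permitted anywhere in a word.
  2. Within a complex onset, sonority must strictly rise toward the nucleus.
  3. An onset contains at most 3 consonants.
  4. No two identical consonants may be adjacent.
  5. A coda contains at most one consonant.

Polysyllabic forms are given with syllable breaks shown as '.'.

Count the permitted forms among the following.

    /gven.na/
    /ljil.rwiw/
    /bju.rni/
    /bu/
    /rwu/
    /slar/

2

/gven.na/ — violates constraint 4: adjacent identical consonants /nn/ → not permitted
/ljil.rwiw/ — violates constraint 1: contains banned sequence /rw/ → not permitted
/bju.rni/ — violates constraint 2: syllable 2 onset /rn/: /r/ (liquid, 4) → /n/ (nasal, 3) does not rise → not permitted
/bu/ — σ1 onset /b/, coda /∅/ ok → permitted
/rwu/ — violates constraint 1: contains banned sequence /rw/ → not permitted
/slar/ — σ1 onset /sl/ (2→4 rises), coda /r/ ok → permitted
Permitted: /bu/, /slar/ → 2.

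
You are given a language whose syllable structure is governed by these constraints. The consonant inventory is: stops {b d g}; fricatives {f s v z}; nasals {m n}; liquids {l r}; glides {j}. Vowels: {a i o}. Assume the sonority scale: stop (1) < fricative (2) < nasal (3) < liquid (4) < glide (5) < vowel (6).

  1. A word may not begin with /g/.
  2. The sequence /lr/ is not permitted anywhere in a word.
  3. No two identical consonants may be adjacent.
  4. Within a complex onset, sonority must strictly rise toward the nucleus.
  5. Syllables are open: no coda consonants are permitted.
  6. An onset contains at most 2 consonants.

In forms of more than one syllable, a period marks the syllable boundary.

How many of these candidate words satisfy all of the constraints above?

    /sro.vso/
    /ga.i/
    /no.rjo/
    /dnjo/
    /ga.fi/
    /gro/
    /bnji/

/sro.vso/ — violates constraint 4: syllable 2 onset /vs/: /v/ (fricative, 2) → /s/ (fricative, 2) does not rise → illicit
/ga.i/ — violates constraint 1: word begins with /g/ → illicit
/no.rjo/ — σ1 onset /n/, coda /∅/ ok; σ2 onset /rj/ (4→5 rises), coda /∅/ ok → licit
/dnjo/ — violates constraint 6: syllable 1 onset /dnj/ has 3 consonants (> 2) → illicit
/ga.fi/ — violates constraint 1: word begins with /g/ → illicit
/gro/ — violates constraint 1: word begins with /g/ → illicit
/bnji/ — violates constraint 6: syllable 1 onset /bnj/ has 3 consonants (> 2) → illicit
Licit: /no.rjo/ → 1.

1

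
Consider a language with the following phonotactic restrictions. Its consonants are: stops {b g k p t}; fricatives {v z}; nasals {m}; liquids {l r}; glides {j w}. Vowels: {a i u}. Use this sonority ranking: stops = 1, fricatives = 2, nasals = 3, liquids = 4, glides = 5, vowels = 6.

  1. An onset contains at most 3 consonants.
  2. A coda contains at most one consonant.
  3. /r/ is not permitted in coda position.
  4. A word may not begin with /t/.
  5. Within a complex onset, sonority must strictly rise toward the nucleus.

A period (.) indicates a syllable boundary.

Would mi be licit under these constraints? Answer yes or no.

mi — σ1 onset /m/, coda /∅/ ok → licit

yes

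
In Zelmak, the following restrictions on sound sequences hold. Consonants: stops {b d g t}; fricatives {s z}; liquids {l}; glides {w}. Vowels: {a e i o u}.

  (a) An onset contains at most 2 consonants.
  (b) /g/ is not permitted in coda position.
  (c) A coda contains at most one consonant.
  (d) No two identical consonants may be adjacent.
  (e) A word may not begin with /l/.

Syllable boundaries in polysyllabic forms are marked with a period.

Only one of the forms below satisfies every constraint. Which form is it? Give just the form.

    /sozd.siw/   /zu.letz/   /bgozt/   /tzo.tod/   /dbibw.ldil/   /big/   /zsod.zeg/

/tzo.tod/

/sozd.siw/ — violates constraint (c): syllable 1 coda /zd/ has 2 consonants (> 1) → ill-formed
/zu.letz/ — violates constraint (c): syllable 2 coda /tz/ has 2 consonants (> 1) → ill-formed
/bgozt/ — violates constraint (c): syllable 1 coda /zt/ has 2 consonants (> 1) → ill-formed
/tzo.tod/ — σ1 onset /tz/ (2C), coda /∅/ ok; σ2 onset /t/, coda /d/ ok → well-formed
/dbibw.ldil/ — violates constraint (c): syllable 1 coda /bw/ has 2 consonants (> 1) → ill-formed
/big/ — violates constraint (b): syllable 1 coda contains /g/ → ill-formed
/zsod.zeg/ — violates constraint (b): syllable 2 coda contains /g/ → ill-formed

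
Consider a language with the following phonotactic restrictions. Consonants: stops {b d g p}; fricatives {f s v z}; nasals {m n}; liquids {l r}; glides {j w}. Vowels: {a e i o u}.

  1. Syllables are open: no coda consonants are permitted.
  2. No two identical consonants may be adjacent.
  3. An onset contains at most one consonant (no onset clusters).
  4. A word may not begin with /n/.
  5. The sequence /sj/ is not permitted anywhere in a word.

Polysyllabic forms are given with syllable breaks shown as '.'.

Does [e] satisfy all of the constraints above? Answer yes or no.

yes

[e] — σ1 onset /∅/, coda /∅/ ok → permitted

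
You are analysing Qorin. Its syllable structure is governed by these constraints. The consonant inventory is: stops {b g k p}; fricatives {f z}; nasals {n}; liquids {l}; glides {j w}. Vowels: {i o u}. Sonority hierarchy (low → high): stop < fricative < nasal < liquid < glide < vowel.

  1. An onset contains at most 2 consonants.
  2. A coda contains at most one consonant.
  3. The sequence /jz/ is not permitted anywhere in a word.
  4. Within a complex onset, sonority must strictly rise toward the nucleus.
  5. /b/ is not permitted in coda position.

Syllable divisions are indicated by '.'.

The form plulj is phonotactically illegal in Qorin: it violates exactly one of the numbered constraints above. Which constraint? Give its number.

plulj: syllable 1 coda /lj/ has 2 consonants (> 1).
This is a violation of constraint 2: "A coda contains at most one consonant."
The remaining constraints (1, 3, 4, 5) are satisfied.

2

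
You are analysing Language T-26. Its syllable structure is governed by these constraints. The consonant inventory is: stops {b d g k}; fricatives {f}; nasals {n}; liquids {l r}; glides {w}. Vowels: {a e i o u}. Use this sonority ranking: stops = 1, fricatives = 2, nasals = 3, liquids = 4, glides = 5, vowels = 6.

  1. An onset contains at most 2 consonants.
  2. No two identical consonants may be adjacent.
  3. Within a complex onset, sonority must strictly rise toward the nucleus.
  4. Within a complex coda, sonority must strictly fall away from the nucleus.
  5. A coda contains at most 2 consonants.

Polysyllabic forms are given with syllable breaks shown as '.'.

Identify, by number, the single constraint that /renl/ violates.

/renl/: syllable 1 coda /nl/: /n/ (nasal, 3) → /l/ (liquid, 4) does not fall.
This is a violation of constraint 4: "Within a complex coda, sonority must strictly fall away from the nucleus."
The remaining constraints (1, 2, 3, 5) are satisfied.

4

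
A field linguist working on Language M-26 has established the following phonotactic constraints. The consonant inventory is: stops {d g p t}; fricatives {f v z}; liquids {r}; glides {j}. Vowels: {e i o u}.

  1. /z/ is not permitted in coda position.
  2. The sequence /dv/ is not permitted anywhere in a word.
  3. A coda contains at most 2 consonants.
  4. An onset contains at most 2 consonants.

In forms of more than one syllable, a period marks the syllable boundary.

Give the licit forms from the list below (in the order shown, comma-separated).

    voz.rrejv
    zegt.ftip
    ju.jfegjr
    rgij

zegt.ftip, rgij

voz.rrejv — violates constraint 1: syllable 1 coda contains /z/ → illicit
zegt.ftip — σ1 onset /z/, coda /gt/ (2C) ok; σ2 onset /ft/ (2C), coda /p/ ok → licit
ju.jfegjr — violates constraint 3: syllable 2 coda /gjr/ has 3 consonants (> 2) → illicit
rgij — σ1 onset /rg/ (2C), coda /j/ ok → licit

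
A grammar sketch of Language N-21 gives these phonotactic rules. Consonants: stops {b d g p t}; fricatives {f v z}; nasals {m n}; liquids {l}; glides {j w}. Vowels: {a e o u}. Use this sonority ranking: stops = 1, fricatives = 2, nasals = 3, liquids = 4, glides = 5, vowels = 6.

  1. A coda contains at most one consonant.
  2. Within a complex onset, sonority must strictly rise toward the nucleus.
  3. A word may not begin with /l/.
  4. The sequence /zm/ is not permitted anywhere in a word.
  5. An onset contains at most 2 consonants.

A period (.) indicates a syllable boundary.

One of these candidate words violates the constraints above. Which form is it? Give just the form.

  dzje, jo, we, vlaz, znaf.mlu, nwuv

dzje — violates constraint 5: syllable 1 onset /dzj/ has 3 consonants (> 2) → not permitted
jo — σ1 onset /j/, coda /∅/ ok → permitted
we — σ1 onset /w/, coda /∅/ ok → permitted
vlaz — σ1 onset /vl/ (2→4 rises), coda /z/ ok → permitted
znaf.mlu — σ1 onset /zn/ (2→3 rises), coda /f/ ok; σ2 onset /ml/ (3→4 rises), coda /∅/ ok → permitted
nwuv — σ1 onset /nw/ (3→5 rises), coda /v/ ok → permitted

dzje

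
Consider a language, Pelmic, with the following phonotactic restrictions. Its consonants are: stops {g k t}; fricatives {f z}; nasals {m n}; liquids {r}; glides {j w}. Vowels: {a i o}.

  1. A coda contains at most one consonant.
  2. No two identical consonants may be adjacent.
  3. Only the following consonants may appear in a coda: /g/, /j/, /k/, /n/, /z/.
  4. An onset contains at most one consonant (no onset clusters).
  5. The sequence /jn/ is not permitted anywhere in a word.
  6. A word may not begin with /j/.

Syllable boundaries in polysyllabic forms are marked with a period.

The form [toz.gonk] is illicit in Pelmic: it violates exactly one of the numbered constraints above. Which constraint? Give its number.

1

[toz.gonk]: syllable 2 coda /nk/ has 2 consonants (> 1).
This is a violation of constraint 1: "A coda contains at most one consonant."
The remaining constraints (2, 3, 4, 5, 6) are satisfied.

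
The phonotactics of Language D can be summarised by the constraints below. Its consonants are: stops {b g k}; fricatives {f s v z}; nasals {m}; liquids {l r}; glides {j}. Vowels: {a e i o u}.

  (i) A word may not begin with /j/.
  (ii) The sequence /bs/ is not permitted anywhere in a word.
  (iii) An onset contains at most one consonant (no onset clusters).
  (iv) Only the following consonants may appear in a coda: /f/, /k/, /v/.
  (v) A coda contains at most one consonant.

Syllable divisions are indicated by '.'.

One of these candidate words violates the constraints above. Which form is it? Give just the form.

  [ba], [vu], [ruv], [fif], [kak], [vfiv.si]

[vfiv.si]

[ba] — σ1 onset /b/, coda /∅/ ok → well-formed
[vu] — σ1 onset /v/, coda /∅/ ok → well-formed
[ruv] — σ1 onset /r/, coda /v/ ok → well-formed
[fif] — σ1 onset /f/, coda /f/ ok → well-formed
[kak] — σ1 onset /k/, coda /k/ ok → well-formed
[vfiv.si] — violates constraint (iii): syllable 1 onset /vf/ has 2 consonants (> 1) → ill-formed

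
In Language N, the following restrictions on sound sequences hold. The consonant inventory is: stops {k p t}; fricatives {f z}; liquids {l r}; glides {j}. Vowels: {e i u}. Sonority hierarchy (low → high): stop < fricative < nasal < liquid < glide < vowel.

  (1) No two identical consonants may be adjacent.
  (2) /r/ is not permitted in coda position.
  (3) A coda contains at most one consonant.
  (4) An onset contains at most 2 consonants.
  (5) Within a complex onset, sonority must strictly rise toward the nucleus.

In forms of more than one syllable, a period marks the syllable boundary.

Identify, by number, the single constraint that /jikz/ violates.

3

/jikz/: syllable 1 coda /kz/ has 2 consonants (> 1).
This is a violation of constraint 3: "A coda contains at most one consonant."
The remaining constraints (1, 2, 4, 5) are satisfied.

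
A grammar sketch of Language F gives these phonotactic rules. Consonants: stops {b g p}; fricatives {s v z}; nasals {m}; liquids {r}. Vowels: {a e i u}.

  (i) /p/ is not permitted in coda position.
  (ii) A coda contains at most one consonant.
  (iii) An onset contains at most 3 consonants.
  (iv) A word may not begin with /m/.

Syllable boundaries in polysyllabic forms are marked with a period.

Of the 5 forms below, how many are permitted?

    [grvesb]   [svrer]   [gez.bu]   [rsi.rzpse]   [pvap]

2

[grvesb] — violates constraint (ii): syllable 1 coda /sb/ has 2 consonants (> 1) → not permitted
[svrer] — σ1 onset /svr/ (3C), coda /r/ ok → permitted
[gez.bu] — σ1 onset /g/, coda /z/ ok; σ2 onset /b/, coda /∅/ ok → permitted
[rsi.rzpse] — violates constraint (iii): syllable 2 onset /rzps/ has 4 consonants (> 3) → not permitted
[pvap] — violates constraint (i): syllable 1 coda contains /p/ → not permitted
Permitted: [svrer], [gez.bu] → 2.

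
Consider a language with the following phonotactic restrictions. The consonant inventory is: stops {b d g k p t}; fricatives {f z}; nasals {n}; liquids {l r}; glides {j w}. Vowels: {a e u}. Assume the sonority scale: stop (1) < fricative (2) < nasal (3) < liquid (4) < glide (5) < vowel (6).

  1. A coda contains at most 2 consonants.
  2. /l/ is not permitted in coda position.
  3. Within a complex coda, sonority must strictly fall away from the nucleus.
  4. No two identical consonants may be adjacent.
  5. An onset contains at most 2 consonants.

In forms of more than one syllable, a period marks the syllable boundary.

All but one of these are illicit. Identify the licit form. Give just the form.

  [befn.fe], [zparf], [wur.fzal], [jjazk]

[zparf]

[befn.fe] — violates constraint 3: syllable 1 coda /fn/: /f/ (fricative, 2) → /n/ (nasal, 3) does not fall → illicit
[zparf] — σ1 onset /zp/ (2C), coda /rf/ (4→2 falls) ok → licit
[wur.fzal] — violates constraint 2: syllable 2 coda contains /l/ → illicit
[jjazk] — violates constraint 4: adjacent identical consonants /jj/ → illicit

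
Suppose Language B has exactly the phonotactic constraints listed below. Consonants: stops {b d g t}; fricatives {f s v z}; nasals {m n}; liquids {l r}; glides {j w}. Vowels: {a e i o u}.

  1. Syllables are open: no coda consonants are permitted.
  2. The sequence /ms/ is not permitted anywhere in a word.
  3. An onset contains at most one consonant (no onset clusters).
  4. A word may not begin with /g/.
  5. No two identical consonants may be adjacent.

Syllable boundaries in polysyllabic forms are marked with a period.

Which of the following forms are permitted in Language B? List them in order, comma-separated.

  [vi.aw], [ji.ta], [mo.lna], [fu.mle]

[ji.ta]

[vi.aw] — violates constraint 1: syllable 2 coda /w/ has 1 consonant (> 0) → not permitted
[ji.ta] — σ1 onset /j/, coda /∅/ ok; σ2 onset /t/, coda /∅/ ok → permitted
[mo.lna] — violates constraint 3: syllable 2 onset /ln/ has 2 consonants (> 1) → not permitted
[fu.mle] — violates constraint 3: syllable 2 onset /ml/ has 2 consonants (> 1) → not permitted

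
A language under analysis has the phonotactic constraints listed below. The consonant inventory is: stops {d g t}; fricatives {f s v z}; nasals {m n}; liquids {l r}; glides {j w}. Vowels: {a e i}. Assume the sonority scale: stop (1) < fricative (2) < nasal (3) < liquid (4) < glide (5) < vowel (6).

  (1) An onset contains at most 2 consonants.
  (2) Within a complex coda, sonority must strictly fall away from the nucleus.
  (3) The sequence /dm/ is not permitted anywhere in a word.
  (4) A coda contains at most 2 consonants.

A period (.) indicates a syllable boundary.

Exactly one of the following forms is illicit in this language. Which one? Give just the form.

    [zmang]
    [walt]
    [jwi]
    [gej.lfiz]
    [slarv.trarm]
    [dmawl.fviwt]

[dmawl.fviwt]

[zmang] — σ1 onset /zm/ (2C), coda /ng/ (3→1 falls) ok → licit
[walt] — σ1 onset /w/, coda /lt/ (4→1 falls) ok → licit
[jwi] — σ1 onset /jw/ (2C), coda /∅/ ok → licit
[gej.lfiz] — σ1 onset /g/, coda /j/ ok; σ2 onset /lf/ (2C), coda /z/ ok → licit
[slarv.trarm] — σ1 onset /sl/ (2C), coda /rv/ (4→2 falls) ok; σ2 onset /tr/ (2C), coda /rm/ (4→3 falls) ok → licit
[dmawl.fviwt] — violates constraint 3: contains banned sequence /dm/ → illicit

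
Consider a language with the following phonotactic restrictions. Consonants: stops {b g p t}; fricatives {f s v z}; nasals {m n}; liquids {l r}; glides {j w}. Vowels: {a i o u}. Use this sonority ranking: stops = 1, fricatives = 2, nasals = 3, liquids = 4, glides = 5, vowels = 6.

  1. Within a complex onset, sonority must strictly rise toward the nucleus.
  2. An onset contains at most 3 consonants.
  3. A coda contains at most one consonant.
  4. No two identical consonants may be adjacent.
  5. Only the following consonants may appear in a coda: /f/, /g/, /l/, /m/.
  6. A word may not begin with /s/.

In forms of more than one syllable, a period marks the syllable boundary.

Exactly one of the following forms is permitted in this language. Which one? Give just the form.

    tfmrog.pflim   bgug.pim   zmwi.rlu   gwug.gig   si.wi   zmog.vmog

zmog.vmog

tfmrog.pflim — violates constraint 2: syllable 1 onset /tfmr/ has 4 consonants (> 3) → not permitted
bgug.pim — violates constraint 1: syllable 1 onset /bg/: /b/ (stop, 1) → /g/ (stop, 1) does not rise → not permitted
zmwi.rlu — violates constraint 1: syllable 2 onset /rl/: /r/ (liquid, 4) → /l/ (liquid, 4) does not rise → not permitted
gwug.gig — violates constraint 4: adjacent identical consonants /gg/ → not permitted
si.wi — violates constraint 6: word begins with /s/ → not permitted
zmog.vmog — σ1 onset /zm/ (2→3 rises), coda /g/ ok; σ2 onset /vm/ (2→3 rises), coda /g/ ok → permitted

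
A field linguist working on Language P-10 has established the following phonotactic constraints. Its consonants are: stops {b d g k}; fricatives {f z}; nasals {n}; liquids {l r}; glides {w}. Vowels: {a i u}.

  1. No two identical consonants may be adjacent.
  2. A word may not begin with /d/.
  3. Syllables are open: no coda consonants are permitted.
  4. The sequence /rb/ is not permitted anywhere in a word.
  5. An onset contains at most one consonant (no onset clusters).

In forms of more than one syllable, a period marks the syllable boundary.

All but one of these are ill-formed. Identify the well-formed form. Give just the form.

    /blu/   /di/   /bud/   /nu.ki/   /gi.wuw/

/nu.ki/

/blu/ — violates constraint 5: syllable 1 onset /bl/ has 2 consonants (> 1) → ill-formed
/di/ — violates constraint 2: word begins with /d/ → ill-formed
/bud/ — violates constraint 3: syllable 1 coda /d/ has 1 consonant (> 0) → ill-formed
/nu.ki/ — σ1 onset /n/, coda /∅/ ok; σ2 onset /k/, coda /∅/ ok → well-formed
/gi.wuw/ — violates constraint 3: syllable 2 coda /w/ has 1 consonant (> 0) → ill-formed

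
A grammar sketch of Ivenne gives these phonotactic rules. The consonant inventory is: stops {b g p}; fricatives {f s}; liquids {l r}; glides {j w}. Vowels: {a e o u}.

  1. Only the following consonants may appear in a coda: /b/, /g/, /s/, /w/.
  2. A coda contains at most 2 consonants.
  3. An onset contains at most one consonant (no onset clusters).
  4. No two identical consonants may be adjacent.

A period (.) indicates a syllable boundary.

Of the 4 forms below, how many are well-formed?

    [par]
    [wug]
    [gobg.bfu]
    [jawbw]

[par] — violates constraint 1: syllable 1 coda contains /r/, which is not a licensed coda consonant → ill-formed
[wug] — σ1 onset /w/, coda /g/ ok → well-formed
[gobg.bfu] — violates constraint 3: syllable 2 onset /bf/ has 2 consonants (> 1) → ill-formed
[jawbw] — violates constraint 2: syllable 1 coda /wbw/ has 3 consonants (> 2) → ill-formed
Well-formed: [wug] → 1.

1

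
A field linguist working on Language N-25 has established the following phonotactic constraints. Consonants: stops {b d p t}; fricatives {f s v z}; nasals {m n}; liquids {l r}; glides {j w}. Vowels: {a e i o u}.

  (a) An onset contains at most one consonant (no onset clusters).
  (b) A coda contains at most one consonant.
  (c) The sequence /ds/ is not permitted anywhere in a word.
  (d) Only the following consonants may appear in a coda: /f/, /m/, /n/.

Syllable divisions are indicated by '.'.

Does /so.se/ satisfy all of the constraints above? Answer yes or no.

yes

/so.se/ — σ1 onset /s/, coda /∅/ ok; σ2 onset /s/, coda /∅/ ok → permitted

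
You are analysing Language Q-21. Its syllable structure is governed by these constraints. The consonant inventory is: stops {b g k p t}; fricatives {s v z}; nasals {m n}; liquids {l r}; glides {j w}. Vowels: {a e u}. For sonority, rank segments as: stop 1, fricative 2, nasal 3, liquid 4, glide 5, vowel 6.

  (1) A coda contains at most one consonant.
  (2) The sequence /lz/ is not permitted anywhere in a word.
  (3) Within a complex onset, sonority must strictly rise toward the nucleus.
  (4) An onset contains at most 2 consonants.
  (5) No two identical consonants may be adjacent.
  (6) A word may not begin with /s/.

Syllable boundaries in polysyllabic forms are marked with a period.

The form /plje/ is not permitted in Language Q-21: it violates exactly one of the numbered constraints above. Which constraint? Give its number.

4

/plje/: syllable 1 onset /plj/ has 3 consonants (> 2).
This is a violation of constraint 4: "An onset contains at most 2 consonants."
The remaining constraints (1, 2, 3, 5, 6) are satisfied.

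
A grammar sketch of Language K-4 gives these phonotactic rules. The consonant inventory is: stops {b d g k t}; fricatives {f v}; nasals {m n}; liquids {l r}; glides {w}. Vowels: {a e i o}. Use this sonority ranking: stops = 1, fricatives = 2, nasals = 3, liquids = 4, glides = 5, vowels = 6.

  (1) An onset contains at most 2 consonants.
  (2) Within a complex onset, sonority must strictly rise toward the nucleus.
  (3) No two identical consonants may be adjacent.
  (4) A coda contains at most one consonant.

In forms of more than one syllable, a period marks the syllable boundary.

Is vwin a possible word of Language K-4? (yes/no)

vwin — σ1 onset /vw/ (2→5 rises), coda /n/ ok → licit

yes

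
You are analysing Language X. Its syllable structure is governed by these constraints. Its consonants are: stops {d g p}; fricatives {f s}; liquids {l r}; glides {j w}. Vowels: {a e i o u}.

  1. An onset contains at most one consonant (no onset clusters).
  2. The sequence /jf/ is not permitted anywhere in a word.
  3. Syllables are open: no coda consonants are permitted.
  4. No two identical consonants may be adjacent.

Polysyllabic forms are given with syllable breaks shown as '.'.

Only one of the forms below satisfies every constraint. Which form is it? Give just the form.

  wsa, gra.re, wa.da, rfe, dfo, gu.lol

wa.da

wsa — violates constraint 1: syllable 1 onset /ws/ has 2 consonants (> 1) → illicit
gra.re — violates constraint 1: syllable 1 onset /gr/ has 2 consonants (> 1) → illicit
wa.da — σ1 onset /w/, coda /∅/ ok; σ2 onset /d/, coda /∅/ ok → licit
rfe — violates constraint 1: syllable 1 onset /rf/ has 2 consonants (> 1) → illicit
dfo — violates constraint 1: syllable 1 onset /df/ has 2 consonants (> 1) → illicit
gu.lol — violates constraint 3: syllable 2 coda /l/ has 1 consonant (> 0) → illicit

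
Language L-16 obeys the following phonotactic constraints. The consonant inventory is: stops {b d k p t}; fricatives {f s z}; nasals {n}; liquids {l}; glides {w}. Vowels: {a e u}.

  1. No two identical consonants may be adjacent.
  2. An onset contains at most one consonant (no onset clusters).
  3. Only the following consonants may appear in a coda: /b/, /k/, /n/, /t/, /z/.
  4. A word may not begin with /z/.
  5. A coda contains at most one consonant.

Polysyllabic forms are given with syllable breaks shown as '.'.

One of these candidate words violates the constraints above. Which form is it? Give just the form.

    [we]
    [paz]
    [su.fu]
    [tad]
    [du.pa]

[we] — σ1 onset /w/, coda /∅/ ok → licit
[paz] — σ1 onset /p/, coda /z/ ok → licit
[su.fu] — σ1 onset /s/, coda /∅/ ok; σ2 onset /f/, coda /∅/ ok → licit
[tad] — violates constraint 3: syllable 1 coda contains /d/, which is not a licensed coda consonant → illicit
[du.pa] — σ1 onset /d/, coda /∅/ ok; σ2 onset /p/, coda /∅/ ok → licit

[tad]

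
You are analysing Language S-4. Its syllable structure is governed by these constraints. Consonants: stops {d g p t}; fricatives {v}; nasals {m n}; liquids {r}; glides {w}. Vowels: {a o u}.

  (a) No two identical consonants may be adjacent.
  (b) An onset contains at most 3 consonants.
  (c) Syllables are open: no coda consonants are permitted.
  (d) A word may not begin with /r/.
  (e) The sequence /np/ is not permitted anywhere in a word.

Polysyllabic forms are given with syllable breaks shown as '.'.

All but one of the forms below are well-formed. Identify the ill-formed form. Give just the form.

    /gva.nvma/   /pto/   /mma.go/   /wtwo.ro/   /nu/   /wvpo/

/gva.nvma/ — σ1 onset /gv/ (2C), coda /∅/ ok; σ2 onset /nvm/ (3C), coda /∅/ ok → well-formed
/pto/ — σ1 onset /pt/ (2C), coda /∅/ ok → well-formed
/mma.go/ — violates constraint (a): adjacent identical consonants /mm/ → ill-formed
/wtwo.ro/ — σ1 onset /wtw/ (3C), coda /∅/ ok; σ2 onset /r/, coda /∅/ ok → well-formed
/nu/ — σ1 onset /n/, coda /∅/ ok → well-formed
/wvpo/ — σ1 onset /wvp/ (3C), coda /∅/ ok → well-formed

/mma.go/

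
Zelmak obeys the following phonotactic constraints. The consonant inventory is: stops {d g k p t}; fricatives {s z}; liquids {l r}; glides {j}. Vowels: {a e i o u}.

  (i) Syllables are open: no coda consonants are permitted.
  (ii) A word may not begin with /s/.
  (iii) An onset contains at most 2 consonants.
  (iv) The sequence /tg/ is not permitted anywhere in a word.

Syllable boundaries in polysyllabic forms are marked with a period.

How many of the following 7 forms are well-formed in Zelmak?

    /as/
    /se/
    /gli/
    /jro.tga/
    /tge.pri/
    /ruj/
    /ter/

/as/ — violates constraint (i): syllable 1 coda /s/ has 1 consonant (> 0) → ill-formed
/se/ — violates constraint (ii): word begins with /s/ → ill-formed
/gli/ — σ1 onset /gl/ (2C), coda /∅/ ok → well-formed
/jro.tga/ — violates constraint (iv): contains banned sequence /tg/ → ill-formed
/tge.pri/ — violates constraint (iv): contains banned sequence /tg/ → ill-formed
/ruj/ — violates constraint (i): syllable 1 coda /j/ has 1 consonant (> 0) → ill-formed
/ter/ — violates constraint (i): syllable 1 coda /r/ has 1 consonant (> 0) → ill-formed
Well-formed: /gli/ → 1.

1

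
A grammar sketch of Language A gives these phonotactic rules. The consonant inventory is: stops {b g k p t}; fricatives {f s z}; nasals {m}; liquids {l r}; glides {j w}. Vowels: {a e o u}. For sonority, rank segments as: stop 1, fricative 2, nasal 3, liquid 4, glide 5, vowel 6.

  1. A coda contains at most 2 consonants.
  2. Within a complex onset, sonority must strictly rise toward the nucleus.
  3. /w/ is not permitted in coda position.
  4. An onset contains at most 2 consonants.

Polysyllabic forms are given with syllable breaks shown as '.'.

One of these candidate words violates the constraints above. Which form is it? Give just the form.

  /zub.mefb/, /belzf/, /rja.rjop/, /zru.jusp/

/zub.mefb/ — σ1 onset /z/, coda /b/ ok; σ2 onset /m/, coda /fb/ (2C) ok → well-formed
/belzf/ — violates constraint 1: syllable 1 coda /lzf/ has 3 consonants (> 2) → ill-formed
/rja.rjop/ — σ1 onset /rj/ (4→5 rises), coda /∅/ ok; σ2 onset /rj/ (4→5 rises), coda /p/ ok → well-formed
/zru.jusp/ — σ1 onset /zr/ (2→4 rises), coda /∅/ ok; σ2 onset /j/, coda /sp/ (2C) ok → well-formed

/belzf/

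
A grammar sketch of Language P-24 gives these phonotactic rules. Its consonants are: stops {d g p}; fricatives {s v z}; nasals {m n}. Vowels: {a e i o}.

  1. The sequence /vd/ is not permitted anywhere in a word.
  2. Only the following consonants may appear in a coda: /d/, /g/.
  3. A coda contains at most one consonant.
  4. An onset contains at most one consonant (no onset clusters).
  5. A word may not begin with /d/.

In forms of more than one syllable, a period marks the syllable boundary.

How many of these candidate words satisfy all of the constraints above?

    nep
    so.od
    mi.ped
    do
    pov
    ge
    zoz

nep — violates constraint 2: syllable 1 coda contains /p/, which is not a licensed coda consonant → not permitted
so.od — σ1 onset /s/, coda /∅/ ok; σ2 onset /∅/, coda /d/ ok → permitted
mi.ped — σ1 onset /m/, coda /∅/ ok; σ2 onset /p/, coda /d/ ok → permitted
do — violates constraint 5: word begins with /d/ → not permitted
pov — violates constraint 2: syllable 1 coda contains /v/, which is not a licensed coda consonant → not permitted
ge — σ1 onset /g/, coda /∅/ ok → permitted
zoz — violates constraint 2: syllable 1 coda contains /z/, which is not a licensed coda consonant → not permitted
Permitted: so.od, mi.ped, ge → 3.

3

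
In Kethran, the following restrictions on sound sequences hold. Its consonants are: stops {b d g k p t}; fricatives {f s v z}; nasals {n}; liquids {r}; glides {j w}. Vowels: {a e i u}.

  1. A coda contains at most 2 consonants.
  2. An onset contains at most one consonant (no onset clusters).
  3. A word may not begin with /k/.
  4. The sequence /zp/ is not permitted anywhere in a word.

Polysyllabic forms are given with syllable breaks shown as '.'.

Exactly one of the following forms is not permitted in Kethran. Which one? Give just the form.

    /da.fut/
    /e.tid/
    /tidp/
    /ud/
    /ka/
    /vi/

/da.fut/ — σ1 onset /d/, coda /∅/ ok; σ2 onset /f/, coda /t/ ok → permitted
/e.tid/ — σ1 onset /∅/, coda /∅/ ok; σ2 onset /t/, coda /d/ ok → permitted
/tidp/ — σ1 onset /t/, coda /dp/ (2C) ok → permitted
/ud/ — σ1 onset /∅/, coda /d/ ok → permitted
/ka/ — violates constraint 3: word begins with /k/ → not permitted
/vi/ — σ1 onset /v/, coda /∅/ ok → permitted

/ka/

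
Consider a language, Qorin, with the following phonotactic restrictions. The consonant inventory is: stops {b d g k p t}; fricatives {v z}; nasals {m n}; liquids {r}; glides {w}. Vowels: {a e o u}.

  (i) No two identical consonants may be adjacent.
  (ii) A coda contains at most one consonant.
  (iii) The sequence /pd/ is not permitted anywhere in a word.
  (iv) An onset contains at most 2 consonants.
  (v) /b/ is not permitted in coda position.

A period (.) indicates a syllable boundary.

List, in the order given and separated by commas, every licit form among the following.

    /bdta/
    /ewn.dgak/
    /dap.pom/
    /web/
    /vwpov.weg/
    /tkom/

/bdta/ — violates constraint (iv): syllable 1 onset /bdt/ has 3 consonants (> 2) → illicit
/ewn.dgak/ — violates constraint (ii): syllable 1 coda /wn/ has 2 consonants (> 1) → illicit
/dap.pom/ — violates constraint (i): adjacent identical consonants /pp/ → illicit
/web/ — violates constraint (v): syllable 1 coda contains /b/ → illicit
/vwpov.weg/ — violates constraint (iv): syllable 1 onset /vwp/ has 3 consonants (> 2) → illicit
/tkom/ — σ1 onset /tk/ (2C), coda /m/ ok → licit

/tkom/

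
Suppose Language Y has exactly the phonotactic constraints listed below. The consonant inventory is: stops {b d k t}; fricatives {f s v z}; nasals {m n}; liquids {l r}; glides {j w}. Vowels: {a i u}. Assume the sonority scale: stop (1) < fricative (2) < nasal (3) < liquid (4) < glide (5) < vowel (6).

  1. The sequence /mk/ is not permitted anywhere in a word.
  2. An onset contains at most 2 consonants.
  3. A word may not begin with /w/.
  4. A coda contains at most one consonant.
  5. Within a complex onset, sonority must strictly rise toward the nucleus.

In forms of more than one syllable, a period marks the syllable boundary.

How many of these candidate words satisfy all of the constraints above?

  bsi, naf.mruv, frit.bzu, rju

bsi — σ1 onset /bs/ (1→2 rises), coda /∅/ ok → phonotactically legal
naf.mruv — σ1 onset /n/, coda /f/ ok; σ2 onset /mr/ (3→4 rises), coda /v/ ok → phonotactically legal
frit.bzu — σ1 onset /fr/ (2→4 rises), coda /t/ ok; σ2 onset /bz/ (1→2 rises), coda /∅/ ok → phonotactically legal
rju — σ1 onset /rj/ (4→5 rises), coda /∅/ ok → phonotactically legal
Phonotactically legal: bsi, naf.mruv, frit.bzu, rju → 4.

4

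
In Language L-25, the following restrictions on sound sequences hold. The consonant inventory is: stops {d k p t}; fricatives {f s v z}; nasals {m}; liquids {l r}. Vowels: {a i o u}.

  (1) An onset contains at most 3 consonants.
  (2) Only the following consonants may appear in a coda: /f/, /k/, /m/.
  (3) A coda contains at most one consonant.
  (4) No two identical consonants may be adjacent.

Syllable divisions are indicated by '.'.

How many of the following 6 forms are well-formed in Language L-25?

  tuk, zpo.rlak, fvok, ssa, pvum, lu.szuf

tuk — σ1 onset /t/, coda /k/ ok → well-formed
zpo.rlak — σ1 onset /zp/ (2C), coda /∅/ ok; σ2 onset /rl/ (2C), coda /k/ ok → well-formed
fvok — σ1 onset /fv/ (2C), coda /k/ ok → well-formed
ssa — violates constraint 4: adjacent identical consonants /ss/ → ill-formed
pvum — σ1 onset /pv/ (2C), coda /m/ ok → well-formed
lu.szuf — σ1 onset /l/, coda /∅/ ok; σ2 onset /sz/ (2C), coda /f/ ok → well-formed
Well-formed: tuk, zpo.rlak, fvok, pvum, lu.szuf → 5.

5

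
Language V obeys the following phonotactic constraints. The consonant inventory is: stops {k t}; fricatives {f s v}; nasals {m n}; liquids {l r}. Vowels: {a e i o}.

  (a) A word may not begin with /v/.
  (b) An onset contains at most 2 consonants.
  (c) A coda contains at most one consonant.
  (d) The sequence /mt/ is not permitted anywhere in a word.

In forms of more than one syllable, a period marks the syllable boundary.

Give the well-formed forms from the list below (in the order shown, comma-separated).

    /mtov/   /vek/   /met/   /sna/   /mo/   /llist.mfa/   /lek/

/mtov/ — violates constraint (d): contains banned sequence /mt/ → ill-formed
/vek/ — violates constraint (a): word begins with /v/ → ill-formed
/met/ — σ1 onset /m/, coda /t/ ok → well-formed
/sna/ — σ1 onset /sn/ (2C), coda /∅/ ok → well-formed
/mo/ — σ1 onset /m/, coda /∅/ ok → well-formed
/llist.mfa/ — violates constraint (c): syllable 1 coda /st/ has 2 consonants (> 1) → ill-formed
/lek/ — σ1 onset /l/, coda /k/ ok → well-formed

/met/, /sna/, /mo/, /lek/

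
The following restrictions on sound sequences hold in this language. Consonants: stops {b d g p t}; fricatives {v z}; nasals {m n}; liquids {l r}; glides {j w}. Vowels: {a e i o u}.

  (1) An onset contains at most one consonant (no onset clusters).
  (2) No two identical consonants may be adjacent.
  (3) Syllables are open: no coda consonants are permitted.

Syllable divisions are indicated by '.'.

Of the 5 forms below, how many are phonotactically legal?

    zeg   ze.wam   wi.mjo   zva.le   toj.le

0

zeg — violates constraint 3: syllable 1 coda /g/ has 1 consonant (> 0) → phonotactically illegal
ze.wam — violates constraint 3: syllable 2 coda /m/ has 1 consonant (> 0) → phonotactically illegal
wi.mjo — violates constraint 1: syllable 2 onset /mj/ has 2 consonants (> 1) → phonotactically illegal
zva.le — violates constraint 1: syllable 1 onset /zv/ has 2 consonants (> 1) → phonotactically illegal
toj.le — violates constraint 3: syllable 1 coda /j/ has 1 consonant (> 0) → phonotactically illegal
No form is phonotactically legal → 0.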